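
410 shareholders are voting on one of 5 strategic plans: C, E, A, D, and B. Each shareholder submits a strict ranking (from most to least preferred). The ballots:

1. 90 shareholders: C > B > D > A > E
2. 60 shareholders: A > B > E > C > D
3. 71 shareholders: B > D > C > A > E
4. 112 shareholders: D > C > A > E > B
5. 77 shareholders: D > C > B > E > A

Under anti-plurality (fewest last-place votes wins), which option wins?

Last-place votes: C 0, E 161, A 77, D 60, B 112.
C is ranked last by the fewest voters, so C wins.

C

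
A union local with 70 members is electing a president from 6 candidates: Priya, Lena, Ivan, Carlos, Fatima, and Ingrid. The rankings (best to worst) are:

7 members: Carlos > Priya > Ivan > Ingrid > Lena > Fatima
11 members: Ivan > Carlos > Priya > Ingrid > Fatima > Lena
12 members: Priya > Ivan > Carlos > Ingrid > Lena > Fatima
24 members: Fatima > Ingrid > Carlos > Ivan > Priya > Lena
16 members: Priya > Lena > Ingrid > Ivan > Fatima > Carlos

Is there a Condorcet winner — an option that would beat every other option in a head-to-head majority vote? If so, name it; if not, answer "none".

none

Checking pairwise contests:
Carlos beats Priya 42–28.
Priya beats Lena 70–0.
Ingrid beats Ivan 40–30.
Ivan beats Carlos 39–31.
Priya beats Fatima 46–24.
Priya beats Ingrid 46–24.
Every option loses at least one head-to-head, so there is no Condorcet winner.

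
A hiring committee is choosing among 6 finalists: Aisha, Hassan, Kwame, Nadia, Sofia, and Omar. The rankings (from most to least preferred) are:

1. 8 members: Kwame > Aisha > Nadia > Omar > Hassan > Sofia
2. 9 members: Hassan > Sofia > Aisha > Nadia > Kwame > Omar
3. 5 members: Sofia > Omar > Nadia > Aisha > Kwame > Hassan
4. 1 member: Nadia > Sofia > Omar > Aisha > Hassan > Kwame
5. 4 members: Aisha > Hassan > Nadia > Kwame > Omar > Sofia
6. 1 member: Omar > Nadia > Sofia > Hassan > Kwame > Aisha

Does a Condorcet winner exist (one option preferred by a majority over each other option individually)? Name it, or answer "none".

Checking pairwise contests:
Sofia beats Aisha 16–12.
Aisha beats Hassan 18–10.
Aisha beats Kwame 19–9.
Aisha beats Nadia 21–7.
Hassan beats Sofia 21–7.
Aisha beats Omar 21–7.
Every option loses at least one head-to-head, so there is no Condorcet winner.

none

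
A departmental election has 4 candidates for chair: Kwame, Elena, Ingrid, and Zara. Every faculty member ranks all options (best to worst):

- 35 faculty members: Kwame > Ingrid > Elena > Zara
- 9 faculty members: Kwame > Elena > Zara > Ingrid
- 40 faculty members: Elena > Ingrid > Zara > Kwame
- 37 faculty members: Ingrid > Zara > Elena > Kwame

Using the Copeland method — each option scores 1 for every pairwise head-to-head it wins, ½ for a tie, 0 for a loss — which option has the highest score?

Ingrid

Kwame: loses to Elena, Ingrid, and Zara → score 0.
Elena: beats Kwame and Zara; loses to Ingrid → score 2.
Ingrid: beats Kwame, Elena, and Zara → score 3.
Zara: beats Kwame; loses to Elena and Ingrid → score 1.
Ingrid has the best pairwise record.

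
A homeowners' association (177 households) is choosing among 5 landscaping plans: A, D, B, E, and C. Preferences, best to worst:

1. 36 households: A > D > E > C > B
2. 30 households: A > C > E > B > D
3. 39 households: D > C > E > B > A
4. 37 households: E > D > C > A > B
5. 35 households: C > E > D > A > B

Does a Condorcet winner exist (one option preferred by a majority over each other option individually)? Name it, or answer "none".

none

Checking pairwise contests:
D beats A 111–66.
E beats D 102–75.
A beats B 138–39.
C beats E 104–73.
D beats C 112–65.
Every option loses at least one head-to-head, so there is no Condorcet winner.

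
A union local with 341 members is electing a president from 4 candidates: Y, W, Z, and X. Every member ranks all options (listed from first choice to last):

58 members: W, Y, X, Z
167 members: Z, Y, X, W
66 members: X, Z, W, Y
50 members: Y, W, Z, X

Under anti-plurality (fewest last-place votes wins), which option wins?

X

Last-place votes: Y 66, W 167, Z 58, X 50.
X is ranked last by the fewest voters, so X wins.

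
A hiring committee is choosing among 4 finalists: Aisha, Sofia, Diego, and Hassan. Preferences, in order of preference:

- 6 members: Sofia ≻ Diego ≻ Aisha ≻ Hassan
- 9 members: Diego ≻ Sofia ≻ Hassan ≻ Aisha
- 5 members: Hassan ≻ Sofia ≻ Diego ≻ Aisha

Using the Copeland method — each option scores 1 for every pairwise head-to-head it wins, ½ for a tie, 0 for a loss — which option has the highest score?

Aisha: loses to Sofia, Diego, and Hassan → score 0.
Sofia: beats Aisha, Diego, and Hassan → score 3.
Diego: beats Aisha and Hassan; loses to Sofia → score 2.
Hassan: beats Aisha; loses to Sofia and Diego → score 1.
Sofia has the best pairwise record.

Sofia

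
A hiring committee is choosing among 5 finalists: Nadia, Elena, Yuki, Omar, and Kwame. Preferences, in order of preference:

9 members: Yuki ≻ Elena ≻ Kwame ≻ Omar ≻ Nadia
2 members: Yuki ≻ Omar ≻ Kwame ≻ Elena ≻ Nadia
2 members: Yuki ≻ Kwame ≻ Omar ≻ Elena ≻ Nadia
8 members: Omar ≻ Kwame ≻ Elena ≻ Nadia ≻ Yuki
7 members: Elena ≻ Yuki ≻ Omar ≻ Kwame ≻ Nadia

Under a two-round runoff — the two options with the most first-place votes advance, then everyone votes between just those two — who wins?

Yuki

Round 1 first-place votes: Nadia 0, Elena 7, Yuki 13, Omar 8, Kwame 0.
Yuki and Omar advance.
Runoff: Yuki is preferred to Omar by 20 voters; Omar by 8.
Yuki wins the runoff.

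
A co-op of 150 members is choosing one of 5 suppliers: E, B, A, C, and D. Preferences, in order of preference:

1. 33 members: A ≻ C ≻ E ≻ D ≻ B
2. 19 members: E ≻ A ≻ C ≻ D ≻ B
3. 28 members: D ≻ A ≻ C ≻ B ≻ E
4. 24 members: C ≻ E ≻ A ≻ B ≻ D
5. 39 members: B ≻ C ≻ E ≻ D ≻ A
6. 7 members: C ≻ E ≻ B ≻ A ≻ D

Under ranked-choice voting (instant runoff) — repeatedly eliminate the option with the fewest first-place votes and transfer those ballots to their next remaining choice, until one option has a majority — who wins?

A

Round 1: E 19, B 39, A 33, C 31, D 28. Eliminate E.
Round 2: B 39, A 52, C 31, D 28. Eliminate D.
Round 3: B 39, A 80, C 31. A has a majority.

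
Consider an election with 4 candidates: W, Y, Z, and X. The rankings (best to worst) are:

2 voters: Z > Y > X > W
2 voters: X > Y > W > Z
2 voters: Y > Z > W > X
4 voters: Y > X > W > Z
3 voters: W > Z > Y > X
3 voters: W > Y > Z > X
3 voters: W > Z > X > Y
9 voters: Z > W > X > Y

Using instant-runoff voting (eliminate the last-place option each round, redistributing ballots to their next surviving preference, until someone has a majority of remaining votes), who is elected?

W

Round 1: W 9, Y 6, Z 11, X 2. Eliminate X.
Round 2: W 9, Y 8, Z 11. Eliminate Y.
Round 3: W 15, Z 13. W has a majority.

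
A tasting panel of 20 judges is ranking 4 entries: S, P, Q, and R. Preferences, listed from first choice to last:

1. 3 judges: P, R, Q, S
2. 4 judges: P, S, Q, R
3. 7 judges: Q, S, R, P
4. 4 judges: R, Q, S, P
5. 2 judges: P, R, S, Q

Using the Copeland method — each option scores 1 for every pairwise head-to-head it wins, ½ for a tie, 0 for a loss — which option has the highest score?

S: beats P and R; loses to Q → score 2.
P: loses to S, Q, and R → score 0.
Q: beats S, P, and R → score 3.
R: beats P; loses to S and Q → score 1.
Q has the best pairwise record.

Q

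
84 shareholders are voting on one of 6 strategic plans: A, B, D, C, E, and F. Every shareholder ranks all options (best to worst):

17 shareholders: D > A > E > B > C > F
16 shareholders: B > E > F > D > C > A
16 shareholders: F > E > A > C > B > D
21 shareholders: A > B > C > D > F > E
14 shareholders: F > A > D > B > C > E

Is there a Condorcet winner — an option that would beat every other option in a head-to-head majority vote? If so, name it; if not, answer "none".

Checking pairwise contests:
F beats A 46–38.
A beats B 68–16.
A beats D 51–33.
A beats C 68–16.
A beats E 52–32.
B beats F 54–30.
Every option loses at least one head-to-head, so there is no Condorcet winner.

none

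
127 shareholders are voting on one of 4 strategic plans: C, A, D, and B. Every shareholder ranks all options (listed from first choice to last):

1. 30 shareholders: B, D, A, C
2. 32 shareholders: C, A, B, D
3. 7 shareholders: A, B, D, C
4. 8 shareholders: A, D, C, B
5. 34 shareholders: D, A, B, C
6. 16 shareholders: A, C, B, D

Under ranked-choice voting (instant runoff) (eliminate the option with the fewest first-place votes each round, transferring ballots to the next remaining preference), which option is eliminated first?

B

Round 1: C 32, A 31, D 34, B 30. Eliminate B.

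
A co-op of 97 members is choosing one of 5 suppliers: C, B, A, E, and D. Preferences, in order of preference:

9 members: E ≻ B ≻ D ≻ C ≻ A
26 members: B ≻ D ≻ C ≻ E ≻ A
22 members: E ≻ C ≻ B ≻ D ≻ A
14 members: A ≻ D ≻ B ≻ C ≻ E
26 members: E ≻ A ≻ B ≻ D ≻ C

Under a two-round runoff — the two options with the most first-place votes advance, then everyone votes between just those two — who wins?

Round 1 first-place votes: C 0, B 26, A 14, E 57, D 0.
E and B advance.
Runoff: E is preferred to B by 57 voters; B by 40.
E wins the runoff.

E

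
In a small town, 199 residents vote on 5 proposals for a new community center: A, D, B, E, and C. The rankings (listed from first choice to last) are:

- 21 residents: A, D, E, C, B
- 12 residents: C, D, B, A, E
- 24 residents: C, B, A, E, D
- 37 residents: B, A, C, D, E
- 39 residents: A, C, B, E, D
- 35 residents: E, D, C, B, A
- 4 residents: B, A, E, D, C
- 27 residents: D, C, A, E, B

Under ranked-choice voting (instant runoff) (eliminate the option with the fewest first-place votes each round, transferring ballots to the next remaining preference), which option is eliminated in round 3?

B

Round 1: A 60, D 27, B 41, E 35, C 36. Eliminate D.
Round 2: A 60, B 41, E 35, C 63. Eliminate E.
Round 3: A 60, B 41, C 98. Eliminate B.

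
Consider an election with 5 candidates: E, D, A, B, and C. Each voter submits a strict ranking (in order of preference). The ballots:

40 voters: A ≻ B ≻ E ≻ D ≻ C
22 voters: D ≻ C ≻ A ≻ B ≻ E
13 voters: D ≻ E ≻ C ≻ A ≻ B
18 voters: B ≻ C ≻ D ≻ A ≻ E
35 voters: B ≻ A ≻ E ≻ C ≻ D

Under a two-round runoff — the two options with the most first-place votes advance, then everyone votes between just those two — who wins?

A

Round 1 first-place votes: E 0, D 35, A 40, B 53, C 0.
B and A advance.
Runoff: B is preferred to A by 53 voters; A by 75.
A wins the runoff.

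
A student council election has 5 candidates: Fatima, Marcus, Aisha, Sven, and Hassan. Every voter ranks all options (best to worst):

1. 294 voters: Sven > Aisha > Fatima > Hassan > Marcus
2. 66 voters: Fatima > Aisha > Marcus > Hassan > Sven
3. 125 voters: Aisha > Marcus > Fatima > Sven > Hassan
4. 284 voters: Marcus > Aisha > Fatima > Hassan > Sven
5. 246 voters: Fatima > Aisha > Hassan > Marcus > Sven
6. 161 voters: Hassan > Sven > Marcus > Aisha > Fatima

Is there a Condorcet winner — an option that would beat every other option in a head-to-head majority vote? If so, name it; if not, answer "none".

Aisha vs Fatima: 864–312 for Aisha.
Aisha vs Marcus: 731–445 for Aisha.
Aisha vs Sven: 721–455 for Aisha.
Aisha vs Hassan: 1015–161 for Aisha.
Aisha beats every other option head-to-head.

Aisha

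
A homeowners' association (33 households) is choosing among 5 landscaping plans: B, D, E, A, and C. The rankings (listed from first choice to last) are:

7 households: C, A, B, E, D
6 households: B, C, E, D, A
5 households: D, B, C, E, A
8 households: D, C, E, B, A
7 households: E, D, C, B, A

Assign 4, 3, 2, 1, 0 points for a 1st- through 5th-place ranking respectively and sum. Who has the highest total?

B: 7·2 + 6·4 + 5·3 + 8·1 + 7·1 = 68
D: 7·0 + 6·1 + 5·4 + 8·4 + 7·3 = 79
E: 7·1 + 6·2 + 5·1 + 8·2 + 7·4 = 68
A: 7·3 + 6·0 + 5·0 + 8·0 + 7·0 = 21
C: 7·4 + 6·3 + 5·2 + 8·3 + 7·2 = 94
C has the highest Borda score (94).

C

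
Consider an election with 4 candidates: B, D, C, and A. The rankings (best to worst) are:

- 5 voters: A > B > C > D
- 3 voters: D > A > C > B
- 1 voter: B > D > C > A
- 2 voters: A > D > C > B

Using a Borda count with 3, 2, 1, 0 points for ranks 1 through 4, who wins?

A

B: 5·2 + 3·0 + 1·3 + 2·0 = 13
D: 5·0 + 3·3 + 1·2 + 2·2 = 15
C: 5·1 + 3·1 + 1·1 + 2·1 = 11
A: 5·3 + 3·2 + 1·0 + 2·3 = 27
A has the highest Borda score (27).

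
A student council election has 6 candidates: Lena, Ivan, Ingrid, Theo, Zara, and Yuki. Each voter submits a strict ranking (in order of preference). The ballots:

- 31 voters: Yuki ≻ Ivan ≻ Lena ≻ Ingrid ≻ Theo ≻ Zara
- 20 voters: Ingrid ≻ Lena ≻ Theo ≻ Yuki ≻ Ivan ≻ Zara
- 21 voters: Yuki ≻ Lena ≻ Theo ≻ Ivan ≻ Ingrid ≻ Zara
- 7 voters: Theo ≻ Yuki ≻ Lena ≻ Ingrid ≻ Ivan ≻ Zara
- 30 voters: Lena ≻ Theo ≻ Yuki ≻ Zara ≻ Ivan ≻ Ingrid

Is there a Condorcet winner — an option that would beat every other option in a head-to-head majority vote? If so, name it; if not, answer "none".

none

Checking pairwise contests:
Yuki beats Lena 59–50.
Lena beats Ivan 78–31.
Lena beats Ingrid 89–20.
Lena beats Theo 102–7.
Lena beats Zara 109–0.
Theo beats Yuki 57–52.
Every option loses at least one head-to-head, so there is no Condorcet winner.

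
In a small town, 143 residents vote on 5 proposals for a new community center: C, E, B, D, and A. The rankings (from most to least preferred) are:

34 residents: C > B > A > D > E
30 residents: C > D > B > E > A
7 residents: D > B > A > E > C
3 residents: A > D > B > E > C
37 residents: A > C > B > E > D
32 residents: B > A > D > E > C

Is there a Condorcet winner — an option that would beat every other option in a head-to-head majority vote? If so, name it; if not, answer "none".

none

Checking pairwise contests:
A beats C 79–64.
C beats E 101–42.
C beats B 101–42.
C beats D 101–42.
B beats A 103–40.
Every option loses at least one head-to-head, so there is no Condorcet winner.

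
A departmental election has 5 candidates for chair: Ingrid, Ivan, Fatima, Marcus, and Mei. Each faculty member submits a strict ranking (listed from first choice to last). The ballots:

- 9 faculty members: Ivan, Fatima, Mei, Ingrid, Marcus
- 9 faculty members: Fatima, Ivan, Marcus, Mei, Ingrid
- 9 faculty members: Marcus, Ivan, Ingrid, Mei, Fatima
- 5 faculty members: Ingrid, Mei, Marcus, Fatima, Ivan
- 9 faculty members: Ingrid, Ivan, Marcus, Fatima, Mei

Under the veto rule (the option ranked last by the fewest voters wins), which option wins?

Last-place votes: Ingrid 9, Ivan 5, Fatima 9, Marcus 9, Mei 9.
Ivan is ranked last by the fewest voters, so Ivan wins.

Ivan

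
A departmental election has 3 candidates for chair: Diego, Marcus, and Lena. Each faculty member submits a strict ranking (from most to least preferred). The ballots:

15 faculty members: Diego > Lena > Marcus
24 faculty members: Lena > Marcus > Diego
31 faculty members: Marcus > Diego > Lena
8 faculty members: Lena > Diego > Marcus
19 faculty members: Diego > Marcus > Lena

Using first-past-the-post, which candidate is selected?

Diego

First-place votes: Diego 34, Marcus 31, Lena 32.
Diego has the most first-place votes.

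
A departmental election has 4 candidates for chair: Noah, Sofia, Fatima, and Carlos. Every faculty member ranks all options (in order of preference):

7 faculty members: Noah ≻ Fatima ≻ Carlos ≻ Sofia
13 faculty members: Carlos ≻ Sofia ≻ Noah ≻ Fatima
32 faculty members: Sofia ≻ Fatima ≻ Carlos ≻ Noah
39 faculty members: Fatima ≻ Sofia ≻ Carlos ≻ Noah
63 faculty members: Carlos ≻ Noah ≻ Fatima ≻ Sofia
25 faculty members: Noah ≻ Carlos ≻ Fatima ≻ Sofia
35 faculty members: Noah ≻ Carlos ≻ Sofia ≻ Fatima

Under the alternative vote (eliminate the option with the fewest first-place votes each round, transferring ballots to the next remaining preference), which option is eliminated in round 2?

Noah

Round 1: Noah 67, Sofia 32, Fatima 39, Carlos 76. Eliminate Sofia.
Round 2: Noah 67, Fatima 71, Carlos 76. Eliminate Noah.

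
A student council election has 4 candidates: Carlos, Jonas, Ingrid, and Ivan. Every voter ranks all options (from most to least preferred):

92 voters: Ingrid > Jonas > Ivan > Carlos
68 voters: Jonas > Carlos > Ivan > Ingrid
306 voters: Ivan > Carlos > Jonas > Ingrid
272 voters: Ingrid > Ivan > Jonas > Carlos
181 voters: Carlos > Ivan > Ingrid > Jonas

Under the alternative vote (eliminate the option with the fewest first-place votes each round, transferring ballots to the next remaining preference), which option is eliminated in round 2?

Carlos

Round 1: Carlos 181, Jonas 68, Ingrid 364, Ivan 306. Eliminate Jonas.
Round 2: Carlos 249, Ingrid 364, Ivan 306. Eliminate Carlos.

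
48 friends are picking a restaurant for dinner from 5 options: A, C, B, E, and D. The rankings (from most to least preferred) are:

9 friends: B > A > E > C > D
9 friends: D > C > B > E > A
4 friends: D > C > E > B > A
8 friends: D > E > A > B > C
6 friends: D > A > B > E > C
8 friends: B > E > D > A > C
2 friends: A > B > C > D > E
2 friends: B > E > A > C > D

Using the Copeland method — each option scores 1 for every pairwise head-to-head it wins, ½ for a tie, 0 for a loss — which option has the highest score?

A: beats C; loses to B, E, and D → score 1.
C: loses to A, B, E, and D → score 0.
B: beats A, C, and E; loses to D → score 3.
E: beats A and C; loses to B and D → score 2.
D: beats A, C, B, and E → score 4.
D has the best pairwise record.

D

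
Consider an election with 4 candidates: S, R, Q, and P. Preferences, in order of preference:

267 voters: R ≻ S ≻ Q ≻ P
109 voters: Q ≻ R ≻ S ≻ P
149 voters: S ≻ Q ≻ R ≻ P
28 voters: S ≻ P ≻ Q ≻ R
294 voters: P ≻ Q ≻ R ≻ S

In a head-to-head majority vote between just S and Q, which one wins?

Voters preferring S to Q: 444; preferring Q to S: 403.
S wins the head-to-head.

S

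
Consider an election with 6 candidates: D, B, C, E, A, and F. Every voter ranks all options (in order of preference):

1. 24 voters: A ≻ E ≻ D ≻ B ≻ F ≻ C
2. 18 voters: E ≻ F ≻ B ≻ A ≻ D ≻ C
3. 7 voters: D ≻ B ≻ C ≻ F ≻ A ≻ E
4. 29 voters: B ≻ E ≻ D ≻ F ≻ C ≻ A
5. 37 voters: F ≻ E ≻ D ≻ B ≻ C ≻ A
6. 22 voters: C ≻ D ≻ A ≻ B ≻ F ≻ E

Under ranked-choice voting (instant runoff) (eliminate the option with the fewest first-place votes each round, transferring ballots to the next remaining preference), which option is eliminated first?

Round 1: D 7, B 29, C 22, E 18, A 24, F 37. Eliminate D.

D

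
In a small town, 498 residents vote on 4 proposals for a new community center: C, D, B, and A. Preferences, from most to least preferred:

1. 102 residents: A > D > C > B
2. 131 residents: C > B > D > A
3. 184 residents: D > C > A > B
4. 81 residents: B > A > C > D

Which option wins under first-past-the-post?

First-place votes: C 131, D 184, B 81, A 102.
D has the most first-place votes.

D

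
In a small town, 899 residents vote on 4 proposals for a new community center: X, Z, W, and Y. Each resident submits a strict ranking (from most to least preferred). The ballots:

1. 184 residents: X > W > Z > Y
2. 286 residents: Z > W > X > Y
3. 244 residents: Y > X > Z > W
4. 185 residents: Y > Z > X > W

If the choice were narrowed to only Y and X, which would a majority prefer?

X

Voters preferring Y to X: 429; preferring X to Y: 470.
X wins the head-to-head.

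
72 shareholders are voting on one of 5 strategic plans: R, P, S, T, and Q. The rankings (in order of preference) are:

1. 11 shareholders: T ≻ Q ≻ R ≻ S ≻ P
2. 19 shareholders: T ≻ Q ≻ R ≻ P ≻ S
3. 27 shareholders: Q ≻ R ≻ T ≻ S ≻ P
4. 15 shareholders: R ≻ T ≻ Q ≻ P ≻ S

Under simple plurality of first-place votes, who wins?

First-place votes: R 15, P 0, S 0, T 30, Q 27.
T has the most first-place votes.

T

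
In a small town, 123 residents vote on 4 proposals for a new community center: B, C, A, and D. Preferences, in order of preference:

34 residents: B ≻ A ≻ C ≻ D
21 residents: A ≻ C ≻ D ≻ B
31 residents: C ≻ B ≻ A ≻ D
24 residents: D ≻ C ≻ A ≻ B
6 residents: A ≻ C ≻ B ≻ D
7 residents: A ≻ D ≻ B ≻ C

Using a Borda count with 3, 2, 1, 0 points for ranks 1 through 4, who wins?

C

B: 34·3 + 21·0 + 31·2 + 24·0 + 6·1 + 7·1 = 177
C: 34·1 + 21·2 + 31·3 + 24·2 + 6·2 + 7·0 = 229
A: 34·2 + 21·3 + 31·1 + 24·1 + 6·3 + 7·3 = 225
D: 34·0 + 21·1 + 31·0 + 24·3 + 6·0 + 7·2 = 107
C has the highest Borda score (229).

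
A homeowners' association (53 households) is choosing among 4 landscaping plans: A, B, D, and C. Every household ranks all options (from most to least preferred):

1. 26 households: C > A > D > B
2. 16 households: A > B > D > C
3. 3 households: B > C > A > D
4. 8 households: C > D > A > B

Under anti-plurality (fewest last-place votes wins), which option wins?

Last-place votes: A 0, B 34, D 3, C 16.
A is ranked last by the fewest voters, so A wins.

A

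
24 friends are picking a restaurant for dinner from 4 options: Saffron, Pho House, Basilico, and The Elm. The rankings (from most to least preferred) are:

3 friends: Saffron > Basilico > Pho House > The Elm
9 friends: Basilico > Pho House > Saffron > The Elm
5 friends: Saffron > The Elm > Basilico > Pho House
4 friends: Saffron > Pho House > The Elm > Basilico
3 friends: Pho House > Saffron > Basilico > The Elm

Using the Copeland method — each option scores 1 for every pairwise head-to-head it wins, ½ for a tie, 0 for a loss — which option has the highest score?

Saffron

Saffron: beats Basilico and The Elm; ties Pho House → score 2.5.
Pho House: beats The Elm; ties Saffron; loses to Basilico → score 1.5.
Basilico: beats Pho House and The Elm; loses to Saffron → score 2.
The Elm: loses to Saffron, Pho House, and Basilico → score 0.
Saffron has the best pairwise record.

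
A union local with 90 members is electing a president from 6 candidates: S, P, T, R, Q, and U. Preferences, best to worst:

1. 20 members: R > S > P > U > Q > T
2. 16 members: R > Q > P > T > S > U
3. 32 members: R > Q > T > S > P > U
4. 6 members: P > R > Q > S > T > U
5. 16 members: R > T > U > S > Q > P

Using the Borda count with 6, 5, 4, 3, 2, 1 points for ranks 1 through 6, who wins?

S: 20·5 + 16·2 + 32·3 + 6·3 + 16·3 = 294
P: 20·4 + 16·4 + 32·2 + 6·6 + 16·1 = 260
T: 20·1 + 16·3 + 32·4 + 6·2 + 16·5 = 288
R: 20·6 + 16·6 + 32·6 + 6·5 + 16·6 = 534
Q: 20·2 + 16·5 + 32·5 + 6·4 + 16·2 = 336
U: 20·3 + 16·1 + 32·1 + 6·1 + 16·4 = 178
R has the highest Borda score (534).

R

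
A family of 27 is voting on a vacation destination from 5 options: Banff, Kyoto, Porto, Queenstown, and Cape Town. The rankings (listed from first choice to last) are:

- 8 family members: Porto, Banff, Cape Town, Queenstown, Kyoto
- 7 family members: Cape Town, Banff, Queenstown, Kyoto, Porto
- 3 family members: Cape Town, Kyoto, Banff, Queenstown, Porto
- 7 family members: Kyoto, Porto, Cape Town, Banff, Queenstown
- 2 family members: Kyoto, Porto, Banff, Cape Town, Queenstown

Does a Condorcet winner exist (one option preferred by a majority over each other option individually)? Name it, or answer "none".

none

Checking pairwise contests:
Porto beats Banff 17–10.
Banff beats Kyoto 15–12.
Kyoto beats Porto 19–8.
Banff beats Queenstown 27–0.
Porto beats Cape Town 17–10.
Every option loses at least one head-to-head, so there is no Condorcet winner.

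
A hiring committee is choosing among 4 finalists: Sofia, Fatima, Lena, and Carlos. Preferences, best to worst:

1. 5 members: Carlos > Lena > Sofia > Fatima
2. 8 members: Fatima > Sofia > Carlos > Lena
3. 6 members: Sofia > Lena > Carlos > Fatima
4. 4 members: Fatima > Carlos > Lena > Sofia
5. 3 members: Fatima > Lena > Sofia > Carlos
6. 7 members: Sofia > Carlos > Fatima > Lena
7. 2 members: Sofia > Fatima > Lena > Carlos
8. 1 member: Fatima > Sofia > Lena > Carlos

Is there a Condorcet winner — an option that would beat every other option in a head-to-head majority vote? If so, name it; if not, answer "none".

Sofia

Sofia vs Fatima: 20–16 for Sofia.
Sofia vs Lena: 24–12 for Sofia.
Sofia vs Carlos: 27–9 for Sofia.
Sofia beats every other option head-to-head.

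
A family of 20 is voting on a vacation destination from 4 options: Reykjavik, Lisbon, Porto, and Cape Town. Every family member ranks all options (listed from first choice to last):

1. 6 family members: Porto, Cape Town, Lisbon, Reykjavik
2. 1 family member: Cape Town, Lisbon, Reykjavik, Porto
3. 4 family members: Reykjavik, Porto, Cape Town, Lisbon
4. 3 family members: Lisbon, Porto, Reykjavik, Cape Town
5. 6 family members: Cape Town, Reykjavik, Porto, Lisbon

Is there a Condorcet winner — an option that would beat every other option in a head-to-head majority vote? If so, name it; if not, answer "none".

Checking pairwise contests:
Cape Town beats Reykjavik 13–7.
Porto beats Lisbon 16–4.
Reykjavik beats Porto 11–9.
Porto beats Cape Town 13–7.
Every option loses at least one head-to-head, so there is no Condorcet winner.

none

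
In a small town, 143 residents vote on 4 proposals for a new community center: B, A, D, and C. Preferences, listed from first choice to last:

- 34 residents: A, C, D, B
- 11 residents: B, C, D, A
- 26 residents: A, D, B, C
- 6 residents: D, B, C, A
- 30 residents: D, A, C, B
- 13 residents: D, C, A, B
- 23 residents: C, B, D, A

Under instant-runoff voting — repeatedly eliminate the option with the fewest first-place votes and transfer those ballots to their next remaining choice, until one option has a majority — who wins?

D

Round 1: B 11, A 60, D 49, C 23. Eliminate B.
Round 2: A 60, D 49, C 34. Eliminate C.
Round 3: A 60, D 83. D has a majority.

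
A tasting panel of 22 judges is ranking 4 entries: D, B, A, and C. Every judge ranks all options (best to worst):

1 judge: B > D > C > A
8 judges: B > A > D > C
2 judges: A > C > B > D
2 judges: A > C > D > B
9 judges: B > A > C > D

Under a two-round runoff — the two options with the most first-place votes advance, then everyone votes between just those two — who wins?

Round 1 first-place votes: D 0, B 18, A 4, C 0.
B and A advance.
Runoff: B is preferred to A by 18 voters; A by 4.
B wins the runoff.

B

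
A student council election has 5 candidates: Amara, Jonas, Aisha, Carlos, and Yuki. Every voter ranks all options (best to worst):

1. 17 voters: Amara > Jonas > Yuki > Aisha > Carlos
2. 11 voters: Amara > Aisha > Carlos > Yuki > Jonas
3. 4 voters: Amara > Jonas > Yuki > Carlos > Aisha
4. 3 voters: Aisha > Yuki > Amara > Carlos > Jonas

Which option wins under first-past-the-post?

Amara

First-place votes: Amara 32, Jonas 0, Aisha 3, Carlos 0, Yuki 0.
Amara has the most first-place votes.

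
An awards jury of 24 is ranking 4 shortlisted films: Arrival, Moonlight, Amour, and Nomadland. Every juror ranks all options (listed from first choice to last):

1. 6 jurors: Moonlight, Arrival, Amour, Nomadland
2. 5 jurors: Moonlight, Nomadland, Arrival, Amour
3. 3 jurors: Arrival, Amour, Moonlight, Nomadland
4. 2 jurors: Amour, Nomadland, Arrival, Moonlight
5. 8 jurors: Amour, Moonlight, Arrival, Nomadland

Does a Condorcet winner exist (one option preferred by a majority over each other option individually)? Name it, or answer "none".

none

Checking pairwise contests:
Moonlight beats Arrival 19–5.
Amour beats Moonlight 13–11.
Arrival beats Amour 14–10.
Arrival beats Nomadland 17–7.
Every option loses at least one head-to-head, so there is no Condorcet winner.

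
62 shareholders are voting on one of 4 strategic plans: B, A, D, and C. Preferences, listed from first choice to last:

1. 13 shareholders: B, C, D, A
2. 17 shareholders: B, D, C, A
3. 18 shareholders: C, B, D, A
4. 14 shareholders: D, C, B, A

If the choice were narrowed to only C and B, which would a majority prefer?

Voters preferring C to B: 32; preferring B to C: 30.
C wins the head-to-head.

C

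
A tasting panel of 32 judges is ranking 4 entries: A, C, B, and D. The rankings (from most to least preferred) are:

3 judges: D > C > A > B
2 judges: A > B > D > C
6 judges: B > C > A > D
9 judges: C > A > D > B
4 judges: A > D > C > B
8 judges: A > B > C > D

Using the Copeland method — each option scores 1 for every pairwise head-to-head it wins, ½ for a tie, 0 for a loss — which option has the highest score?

A: beats B and D; loses to C → score 2.
C: beats A and D; ties B → score 2.5.
B: ties C and D; loses to A → score 1.
D: ties B; loses to A and C → score 0.5.
C has the best pairwise record.

C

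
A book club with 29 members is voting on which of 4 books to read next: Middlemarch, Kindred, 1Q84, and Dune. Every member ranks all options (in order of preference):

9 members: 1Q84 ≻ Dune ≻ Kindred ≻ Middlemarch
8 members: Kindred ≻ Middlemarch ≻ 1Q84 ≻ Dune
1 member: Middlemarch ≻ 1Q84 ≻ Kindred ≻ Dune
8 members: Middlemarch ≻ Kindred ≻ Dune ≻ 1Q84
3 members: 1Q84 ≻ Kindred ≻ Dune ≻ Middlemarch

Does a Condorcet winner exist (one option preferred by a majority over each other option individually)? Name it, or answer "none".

Kindred vs Middlemarch: 20–9 for Kindred.
Kindred vs 1Q84: 16–13 for Kindred.
Kindred vs Dune: 20–9 for Kindred.
Kindred beats every other option head-to-head.

Kindred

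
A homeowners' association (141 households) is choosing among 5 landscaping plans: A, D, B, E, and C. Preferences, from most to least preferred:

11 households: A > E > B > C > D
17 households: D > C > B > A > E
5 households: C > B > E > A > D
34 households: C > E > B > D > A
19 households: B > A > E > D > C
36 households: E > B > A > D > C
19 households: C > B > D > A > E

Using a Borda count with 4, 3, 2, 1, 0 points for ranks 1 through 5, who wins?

B

A: 11·4 + 17·1 + 5·1 + 34·0 + 19·3 + 36·2 + 19·1 = 214
D: 11·0 + 17·4 + 5·0 + 34·1 + 19·1 + 36·1 + 19·2 = 195
B: 11·2 + 17·2 + 5·3 + 34·2 + 19·4 + 36·3 + 19·3 = 380
E: 11·3 + 17·0 + 5·2 + 34·3 + 19·2 + 36·4 + 19·0 = 327
C: 11·1 + 17·3 + 5·4 + 34·4 + 19·0 + 36·0 + 19·4 = 294
B has the highest Borda score (380).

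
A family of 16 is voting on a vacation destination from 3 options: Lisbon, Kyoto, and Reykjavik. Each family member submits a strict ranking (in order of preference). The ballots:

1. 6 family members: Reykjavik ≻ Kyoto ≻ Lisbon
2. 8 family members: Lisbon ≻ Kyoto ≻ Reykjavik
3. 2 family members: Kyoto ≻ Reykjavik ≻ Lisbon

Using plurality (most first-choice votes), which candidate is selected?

First-place votes: Lisbon 8, Kyoto 2, Reykjavik 6.
Lisbon has the most first-place votes.

Lisbon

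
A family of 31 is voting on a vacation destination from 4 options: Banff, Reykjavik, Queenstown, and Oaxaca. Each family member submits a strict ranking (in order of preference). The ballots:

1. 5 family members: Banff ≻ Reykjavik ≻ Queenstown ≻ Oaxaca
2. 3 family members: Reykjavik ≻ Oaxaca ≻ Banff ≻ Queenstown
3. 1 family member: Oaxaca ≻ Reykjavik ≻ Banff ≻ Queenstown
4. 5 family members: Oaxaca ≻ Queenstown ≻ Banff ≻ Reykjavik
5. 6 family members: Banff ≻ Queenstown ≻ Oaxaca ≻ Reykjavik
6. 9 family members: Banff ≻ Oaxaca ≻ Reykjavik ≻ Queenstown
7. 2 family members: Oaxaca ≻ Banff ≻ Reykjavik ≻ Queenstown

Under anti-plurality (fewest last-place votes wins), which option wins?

Last-place votes: Banff 0, Reykjavik 11, Queenstown 15, Oaxaca 5.
Banff is ranked last by the fewest voters, so Banff wins.

Banff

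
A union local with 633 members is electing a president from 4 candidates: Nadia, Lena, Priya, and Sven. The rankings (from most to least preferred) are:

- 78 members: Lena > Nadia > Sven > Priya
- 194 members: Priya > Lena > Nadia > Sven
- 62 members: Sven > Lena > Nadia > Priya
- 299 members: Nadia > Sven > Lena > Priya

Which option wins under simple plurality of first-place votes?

First-place votes: Nadia 299, Lena 78, Priya 194, Sven 62.
Nadia has the most first-place votes.

Nadia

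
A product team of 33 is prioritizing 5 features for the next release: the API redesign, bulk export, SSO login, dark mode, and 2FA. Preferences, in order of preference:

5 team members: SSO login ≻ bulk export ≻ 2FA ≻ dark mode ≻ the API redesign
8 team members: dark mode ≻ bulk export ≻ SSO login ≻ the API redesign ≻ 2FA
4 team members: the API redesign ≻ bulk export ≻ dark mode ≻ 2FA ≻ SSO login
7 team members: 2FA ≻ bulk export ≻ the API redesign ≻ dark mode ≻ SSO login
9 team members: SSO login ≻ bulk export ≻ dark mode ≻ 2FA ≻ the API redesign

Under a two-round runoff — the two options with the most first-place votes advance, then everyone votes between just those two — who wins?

Round 1 first-place votes: the API redesign 4, bulk export 0, SSO login 14, dark mode 8, 2FA 7.
SSO login and dark mode advance.
Runoff: SSO login is preferred to dark mode by 14 voters; dark mode by 19.
dark mode wins the runoff.

dark mode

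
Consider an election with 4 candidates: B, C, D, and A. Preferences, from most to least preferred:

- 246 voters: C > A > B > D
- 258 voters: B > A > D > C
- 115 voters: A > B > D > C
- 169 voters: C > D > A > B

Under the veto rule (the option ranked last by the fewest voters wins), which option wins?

A

Last-place votes: B 169, C 373, D 246, A 0.
A is ranked last by the fewest voters, so A wins.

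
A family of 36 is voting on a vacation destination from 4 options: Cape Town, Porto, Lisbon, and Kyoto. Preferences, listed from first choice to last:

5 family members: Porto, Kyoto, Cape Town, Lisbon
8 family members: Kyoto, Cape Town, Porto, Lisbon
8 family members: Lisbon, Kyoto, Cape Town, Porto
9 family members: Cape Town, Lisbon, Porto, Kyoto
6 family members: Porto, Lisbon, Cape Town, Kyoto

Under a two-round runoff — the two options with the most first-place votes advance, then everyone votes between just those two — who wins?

Round 1 first-place votes: Cape Town 9, Porto 11, Lisbon 8, Kyoto 8.
Porto and Cape Town advance.
Runoff: Porto is preferred to Cape Town by 11 voters; Cape Town by 25.
Cape Town wins the runoff.

Cape Town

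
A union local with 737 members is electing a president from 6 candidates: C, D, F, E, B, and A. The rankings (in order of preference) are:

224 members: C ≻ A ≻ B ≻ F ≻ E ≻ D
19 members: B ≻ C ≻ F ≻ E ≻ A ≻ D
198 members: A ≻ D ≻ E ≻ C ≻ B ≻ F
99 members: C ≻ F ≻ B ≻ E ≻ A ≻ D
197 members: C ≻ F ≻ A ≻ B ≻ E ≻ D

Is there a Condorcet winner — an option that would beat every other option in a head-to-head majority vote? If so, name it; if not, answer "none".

C

C vs D: 539–198 for C.
C vs F: 737–0 for C.
C vs E: 539–198 for C.
C vs B: 718–19 for C.
C vs A: 539–198 for C.
C beats every other option head-to-head.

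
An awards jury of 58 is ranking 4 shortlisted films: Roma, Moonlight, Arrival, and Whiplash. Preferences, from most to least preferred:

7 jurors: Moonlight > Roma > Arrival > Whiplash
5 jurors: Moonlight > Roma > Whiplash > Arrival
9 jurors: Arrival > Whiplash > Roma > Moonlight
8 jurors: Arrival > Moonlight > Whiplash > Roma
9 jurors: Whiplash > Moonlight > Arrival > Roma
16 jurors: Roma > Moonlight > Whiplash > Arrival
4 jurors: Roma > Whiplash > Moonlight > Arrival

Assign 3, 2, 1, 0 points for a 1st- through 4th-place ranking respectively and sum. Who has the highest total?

Roma: 7·2 + 5·2 + 9·1 + 8·0 + 9·0 + 16·3 + 4·3 = 93
Moonlight: 7·3 + 5·3 + 9·0 + 8·2 + 9·2 + 16·2 + 4·1 = 106
Arrival: 7·1 + 5·0 + 9·3 + 8·3 + 9·1 + 16·0 + 4·0 = 67
Whiplash: 7·0 + 5·1 + 9·2 + 8·1 + 9·3 + 16·1 + 4·2 = 82
Moonlight has the highest Borda score (106).

Moonlight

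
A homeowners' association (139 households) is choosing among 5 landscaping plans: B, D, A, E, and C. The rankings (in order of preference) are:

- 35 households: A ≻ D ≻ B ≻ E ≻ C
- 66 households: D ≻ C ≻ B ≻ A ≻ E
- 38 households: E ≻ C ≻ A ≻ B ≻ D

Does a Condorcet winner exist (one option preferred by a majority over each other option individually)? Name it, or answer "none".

none

Checking pairwise contests:
D beats B 101–38.
A beats D 73–66.
C beats A 104–35.
B beats E 101–38.
D beats C 101–38.
Every option loses at least one head-to-head, so there is no Condorcet winner.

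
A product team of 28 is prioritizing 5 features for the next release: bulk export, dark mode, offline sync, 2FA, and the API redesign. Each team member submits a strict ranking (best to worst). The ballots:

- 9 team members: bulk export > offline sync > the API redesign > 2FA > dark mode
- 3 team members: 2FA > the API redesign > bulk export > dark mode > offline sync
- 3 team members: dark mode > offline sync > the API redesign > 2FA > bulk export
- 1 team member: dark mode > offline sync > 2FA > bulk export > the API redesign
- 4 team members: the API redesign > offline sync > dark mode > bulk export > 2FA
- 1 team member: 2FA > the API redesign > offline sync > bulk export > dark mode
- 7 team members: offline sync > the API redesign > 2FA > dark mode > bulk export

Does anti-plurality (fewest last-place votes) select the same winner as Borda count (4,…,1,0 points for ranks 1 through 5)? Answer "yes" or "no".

Anti-plurality — last-place votes: bulk export 10, dark mode 10, offline sync 3, 2FA 4, the API redesign 1. Winner: the API redesign.
Borda — scores: bulk export 48, dark mode 34, offline sync 81, 2FA 44, the API redesign 73. Winner: offline sync.
The two methods disagree.

no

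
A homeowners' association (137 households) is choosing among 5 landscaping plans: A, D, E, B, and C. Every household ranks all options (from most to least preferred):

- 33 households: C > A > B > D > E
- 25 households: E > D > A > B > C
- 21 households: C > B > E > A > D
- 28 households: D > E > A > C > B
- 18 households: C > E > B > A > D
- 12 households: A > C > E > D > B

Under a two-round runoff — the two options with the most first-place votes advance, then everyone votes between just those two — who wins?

Round 1 first-place votes: A 12, D 28, E 25, B 0, C 72.
C and D advance.
Runoff: C is preferred to D by 84 voters; D by 53.
C wins the runoff.

C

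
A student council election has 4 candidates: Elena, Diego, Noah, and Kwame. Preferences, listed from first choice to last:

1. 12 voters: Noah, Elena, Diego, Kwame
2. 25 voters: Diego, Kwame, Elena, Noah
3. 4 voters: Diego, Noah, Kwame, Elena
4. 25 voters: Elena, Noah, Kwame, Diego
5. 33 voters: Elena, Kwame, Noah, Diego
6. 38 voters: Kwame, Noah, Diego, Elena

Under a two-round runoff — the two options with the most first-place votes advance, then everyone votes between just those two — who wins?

Elena

Round 1 first-place votes: Elena 58, Diego 29, Noah 12, Kwame 38.
Elena and Kwame advance.
Runoff: Elena is preferred to Kwame by 70 voters; Kwame by 67.
Elena wins the runoff.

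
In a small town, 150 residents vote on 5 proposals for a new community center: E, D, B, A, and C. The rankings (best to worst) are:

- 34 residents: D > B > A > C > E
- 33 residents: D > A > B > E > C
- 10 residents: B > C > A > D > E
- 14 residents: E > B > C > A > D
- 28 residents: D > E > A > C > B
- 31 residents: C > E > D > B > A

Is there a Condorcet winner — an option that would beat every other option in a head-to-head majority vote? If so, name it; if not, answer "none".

D

D vs E: 105–45 for D.
D vs B: 126–24 for D.
D vs A: 126–24 for D.
D vs C: 95–55 for D.
D beats every other option head-to-head.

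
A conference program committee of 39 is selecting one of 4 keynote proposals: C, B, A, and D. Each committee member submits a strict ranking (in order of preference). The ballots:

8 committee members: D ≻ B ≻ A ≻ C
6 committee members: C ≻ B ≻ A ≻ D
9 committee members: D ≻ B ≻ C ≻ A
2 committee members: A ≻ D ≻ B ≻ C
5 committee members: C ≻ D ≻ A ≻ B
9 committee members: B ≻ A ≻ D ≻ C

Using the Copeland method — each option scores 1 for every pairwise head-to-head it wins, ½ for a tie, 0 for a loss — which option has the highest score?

D

C: beats A; loses to B and D → score 1.
B: beats C and A; loses to D → score 2.
A: loses to C, B, and D → score 0.
D: beats C, B, and A → score 3.
D has the best pairwise record.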